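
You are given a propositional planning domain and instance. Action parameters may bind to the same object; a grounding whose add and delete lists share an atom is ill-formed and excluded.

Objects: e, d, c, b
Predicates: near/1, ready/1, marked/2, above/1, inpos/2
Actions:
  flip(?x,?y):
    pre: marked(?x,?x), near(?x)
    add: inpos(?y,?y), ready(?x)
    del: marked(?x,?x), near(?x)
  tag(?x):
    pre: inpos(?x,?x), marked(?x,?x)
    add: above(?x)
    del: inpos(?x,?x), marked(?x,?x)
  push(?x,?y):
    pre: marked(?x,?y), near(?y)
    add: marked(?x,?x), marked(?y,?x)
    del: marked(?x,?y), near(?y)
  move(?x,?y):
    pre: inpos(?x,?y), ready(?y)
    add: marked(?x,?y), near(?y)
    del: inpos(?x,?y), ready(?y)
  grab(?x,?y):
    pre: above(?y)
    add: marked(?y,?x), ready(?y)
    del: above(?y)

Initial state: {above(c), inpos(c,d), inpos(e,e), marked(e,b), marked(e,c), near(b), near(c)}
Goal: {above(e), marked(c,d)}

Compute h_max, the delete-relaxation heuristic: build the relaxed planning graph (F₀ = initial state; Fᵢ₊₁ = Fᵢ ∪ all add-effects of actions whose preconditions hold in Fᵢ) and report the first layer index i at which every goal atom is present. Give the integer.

F0 = init (7 atoms)
F1 = F0 ∪ {marked(b,e), marked(c,b), marked(c,c), marked(c,d), marked(c,e), marked(e,e), ready(c)}  (14 atoms)
F2 = F1 ∪ {above(e), inpos(b,b), inpos(c,c), inpos(d,d), marked(b,c)}  (19 atoms)
goal ⊆ F2  ⇒  h_max = 2

2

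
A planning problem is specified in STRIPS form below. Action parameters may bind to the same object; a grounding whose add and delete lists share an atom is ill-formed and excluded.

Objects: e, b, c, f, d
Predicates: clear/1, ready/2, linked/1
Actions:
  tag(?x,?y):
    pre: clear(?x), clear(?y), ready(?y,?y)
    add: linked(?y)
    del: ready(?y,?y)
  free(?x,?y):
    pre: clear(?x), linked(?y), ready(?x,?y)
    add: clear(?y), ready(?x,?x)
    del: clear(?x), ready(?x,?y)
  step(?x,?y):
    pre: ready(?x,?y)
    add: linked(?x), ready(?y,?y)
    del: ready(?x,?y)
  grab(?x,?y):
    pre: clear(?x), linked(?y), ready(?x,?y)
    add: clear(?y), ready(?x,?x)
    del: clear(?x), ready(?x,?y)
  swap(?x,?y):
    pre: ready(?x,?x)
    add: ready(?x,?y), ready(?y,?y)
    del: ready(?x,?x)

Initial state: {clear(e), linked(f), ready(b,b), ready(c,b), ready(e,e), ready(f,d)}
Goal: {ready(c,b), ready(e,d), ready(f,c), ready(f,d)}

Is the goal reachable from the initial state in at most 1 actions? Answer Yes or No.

No

1. swap(e,d)  →  {clear(e), linked(f), ready(b,b), ready(c,b), ready(d,d), ready(e,d), ready(f,d)}
2. swap(b,f)  →  {clear(e), linked(f), ready(b,f), ready(c,b), ready(d,d), ready(e,d), ready(f,d), ready(f,f)}
3. swap(f,c)  →  {clear(e), linked(f), ready(b,f), ready(c,b), ready(c,c), ready(d,d), ready(e,d), ready(f,c), ready(f,d)}
optimal plan length = 3; 3 > 1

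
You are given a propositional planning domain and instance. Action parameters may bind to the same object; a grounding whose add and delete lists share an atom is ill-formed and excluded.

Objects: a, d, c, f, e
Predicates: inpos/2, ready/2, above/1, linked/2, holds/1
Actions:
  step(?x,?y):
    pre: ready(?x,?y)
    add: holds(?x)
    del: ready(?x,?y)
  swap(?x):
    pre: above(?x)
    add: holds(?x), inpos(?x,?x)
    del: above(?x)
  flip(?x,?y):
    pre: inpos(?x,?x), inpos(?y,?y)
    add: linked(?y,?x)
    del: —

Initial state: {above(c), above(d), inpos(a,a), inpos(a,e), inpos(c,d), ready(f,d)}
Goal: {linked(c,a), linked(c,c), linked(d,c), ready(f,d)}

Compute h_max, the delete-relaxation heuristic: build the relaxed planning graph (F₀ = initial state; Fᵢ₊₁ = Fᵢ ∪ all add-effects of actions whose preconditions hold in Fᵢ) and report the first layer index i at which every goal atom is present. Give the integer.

2

F0 = init (6 atoms)
F1 = F0 ∪ {holds(c), holds(d), holds(f), inpos(c,c), inpos(d,d), linked(a,a)}  (12 atoms)
F2 = F1 ∪ {linked(a,c), linked(a,d), linked(c,a), linked(c,c), linked(c,d), linked(d,a), linked(d,c), linked(d,d)}  (20 atoms)
goal ⊆ F2  ⇒  h_max = 2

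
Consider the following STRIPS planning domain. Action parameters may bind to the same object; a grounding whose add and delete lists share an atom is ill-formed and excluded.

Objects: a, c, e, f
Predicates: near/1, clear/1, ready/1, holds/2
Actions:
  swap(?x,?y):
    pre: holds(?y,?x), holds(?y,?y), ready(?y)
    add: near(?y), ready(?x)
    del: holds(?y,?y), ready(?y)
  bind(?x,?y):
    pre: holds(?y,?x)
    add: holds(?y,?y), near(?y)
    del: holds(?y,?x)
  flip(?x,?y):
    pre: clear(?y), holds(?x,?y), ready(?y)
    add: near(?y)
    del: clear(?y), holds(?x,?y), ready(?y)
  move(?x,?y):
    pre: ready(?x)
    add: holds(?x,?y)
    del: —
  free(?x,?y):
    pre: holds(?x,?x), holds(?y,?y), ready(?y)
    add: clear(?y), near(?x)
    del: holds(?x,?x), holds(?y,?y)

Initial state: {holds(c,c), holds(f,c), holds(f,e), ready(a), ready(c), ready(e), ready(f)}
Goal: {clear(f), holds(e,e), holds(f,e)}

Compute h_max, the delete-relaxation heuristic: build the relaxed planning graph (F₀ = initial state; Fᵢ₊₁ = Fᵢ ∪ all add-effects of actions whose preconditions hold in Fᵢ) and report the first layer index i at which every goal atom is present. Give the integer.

F0 = init (7 atoms)
F1 = F0 ∪ {clear(c), holds(a,a), holds(a,c), holds(a,e), holds(a,f), holds(c,a), holds(c,e), holds(c,f), holds(e,a), holds(e,c), holds(e,e), holds(e,f), holds(f,a), holds(f,f), near(c), near(f)}  (23 atoms)
F2 = F1 ∪ {clear(a), clear(e), clear(f), near(a), near(e)}  (28 atoms)
goal ⊆ F2  ⇒  h_max = 2

2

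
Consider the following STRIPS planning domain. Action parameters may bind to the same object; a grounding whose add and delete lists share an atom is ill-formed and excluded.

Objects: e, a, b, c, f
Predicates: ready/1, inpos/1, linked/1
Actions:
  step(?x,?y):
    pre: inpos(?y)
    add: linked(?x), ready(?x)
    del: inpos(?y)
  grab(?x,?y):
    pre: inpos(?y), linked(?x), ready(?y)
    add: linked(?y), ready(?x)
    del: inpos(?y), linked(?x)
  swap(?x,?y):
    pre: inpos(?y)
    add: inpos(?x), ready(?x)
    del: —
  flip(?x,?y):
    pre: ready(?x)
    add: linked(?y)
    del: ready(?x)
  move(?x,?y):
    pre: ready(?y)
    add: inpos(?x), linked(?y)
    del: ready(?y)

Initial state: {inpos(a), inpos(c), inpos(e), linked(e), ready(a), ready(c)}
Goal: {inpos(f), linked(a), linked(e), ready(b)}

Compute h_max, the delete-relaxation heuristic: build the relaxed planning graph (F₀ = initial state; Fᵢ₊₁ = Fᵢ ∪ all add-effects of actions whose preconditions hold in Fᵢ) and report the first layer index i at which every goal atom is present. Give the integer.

1

F0 = init (6 atoms)
F1 = F0 ∪ {inpos(b), inpos(f), linked(a), linked(b), linked(c), linked(f), ready(b), ready(e), ready(f)}  (15 atoms)
goal ⊆ F1  ⇒  h_max = 1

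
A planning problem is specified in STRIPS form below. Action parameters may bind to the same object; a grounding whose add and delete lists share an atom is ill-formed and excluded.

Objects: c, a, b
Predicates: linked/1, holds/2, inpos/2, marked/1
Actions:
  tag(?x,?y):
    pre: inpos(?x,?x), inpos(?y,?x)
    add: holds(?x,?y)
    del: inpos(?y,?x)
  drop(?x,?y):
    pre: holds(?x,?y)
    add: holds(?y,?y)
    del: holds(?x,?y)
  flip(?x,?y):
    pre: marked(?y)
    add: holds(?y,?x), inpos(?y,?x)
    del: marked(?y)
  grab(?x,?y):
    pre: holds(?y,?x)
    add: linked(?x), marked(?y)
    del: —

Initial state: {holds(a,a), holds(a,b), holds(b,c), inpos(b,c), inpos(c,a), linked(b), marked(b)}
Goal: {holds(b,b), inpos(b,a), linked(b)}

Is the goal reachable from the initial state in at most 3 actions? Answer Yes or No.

Yes

1. drop(a,b)  →  {holds(a,a), holds(b,b), holds(b,c), inpos(b,c), inpos(c,a), linked(b), marked(b)}
2. flip(a,b)  →  {holds(a,a), holds(b,a), holds(b,b), holds(b,c), inpos(b,a), inpos(b,c), inpos(c,a), linked(b)}
optimal plan length = 2; 2 ≤ 3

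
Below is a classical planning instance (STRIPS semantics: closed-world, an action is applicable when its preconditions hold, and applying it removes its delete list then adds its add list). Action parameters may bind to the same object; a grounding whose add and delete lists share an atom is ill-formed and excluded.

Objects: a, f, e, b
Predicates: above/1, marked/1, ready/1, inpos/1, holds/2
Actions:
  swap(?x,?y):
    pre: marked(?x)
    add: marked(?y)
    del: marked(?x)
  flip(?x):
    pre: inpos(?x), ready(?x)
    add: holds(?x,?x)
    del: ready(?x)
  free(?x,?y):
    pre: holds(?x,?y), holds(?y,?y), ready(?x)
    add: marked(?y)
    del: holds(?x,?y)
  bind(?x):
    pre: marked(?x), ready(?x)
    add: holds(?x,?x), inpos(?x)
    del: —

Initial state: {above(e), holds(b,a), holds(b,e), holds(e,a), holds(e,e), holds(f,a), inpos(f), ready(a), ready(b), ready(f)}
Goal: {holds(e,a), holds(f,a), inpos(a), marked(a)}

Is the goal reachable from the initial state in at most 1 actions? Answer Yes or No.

1. free(b,e)  →  {above(e), holds(b,a), holds(e,a), holds(e,e), holds(f,a), inpos(f), marked(e), ready(a), ready(b), ready(f)}
2. swap(e,a)  →  {above(e), holds(b,a), holds(e,a), holds(e,e), holds(f,a), inpos(f), marked(a), ready(a), ready(b), ready(f)}
3. bind(a)  →  {above(e), holds(a,a), holds(b,a), holds(e,a), holds(e,e), holds(f,a), inpos(a), inpos(f), marked(a), ready(a), ready(b), ready(f)}
optimal plan length = 3; 3 > 1

No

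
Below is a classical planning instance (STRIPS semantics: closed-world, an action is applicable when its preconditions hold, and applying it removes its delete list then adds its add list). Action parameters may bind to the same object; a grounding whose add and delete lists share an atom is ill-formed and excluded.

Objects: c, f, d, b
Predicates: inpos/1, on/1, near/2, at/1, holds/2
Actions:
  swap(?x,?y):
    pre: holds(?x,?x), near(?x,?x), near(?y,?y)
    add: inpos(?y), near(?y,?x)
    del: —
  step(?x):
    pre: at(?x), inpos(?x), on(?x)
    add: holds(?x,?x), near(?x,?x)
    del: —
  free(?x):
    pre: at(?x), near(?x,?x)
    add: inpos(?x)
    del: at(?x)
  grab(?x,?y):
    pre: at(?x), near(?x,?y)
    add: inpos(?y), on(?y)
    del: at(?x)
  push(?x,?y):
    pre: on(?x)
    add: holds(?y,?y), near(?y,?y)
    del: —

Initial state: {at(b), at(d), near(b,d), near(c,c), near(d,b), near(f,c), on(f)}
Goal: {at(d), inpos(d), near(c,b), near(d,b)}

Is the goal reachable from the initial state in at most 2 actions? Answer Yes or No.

No

1. grab(b,d)  →  {at(d), inpos(d), near(b,d), near(c,c), near(d,b), near(f,c), on(d), on(f)}
2. push(f,b)  →  {at(d), holds(b,b), inpos(d), near(b,b), near(b,d), near(c,c), near(d,b), near(f,c), on(d), on(f)}
3. swap(b,c)  →  {at(d), holds(b,b), inpos(c), inpos(d), near(b,b), near(b,d), near(c,b), near(c,c), near(d,b), near(f,c), on(d), on(f)}
optimal plan length = 3; 3 > 2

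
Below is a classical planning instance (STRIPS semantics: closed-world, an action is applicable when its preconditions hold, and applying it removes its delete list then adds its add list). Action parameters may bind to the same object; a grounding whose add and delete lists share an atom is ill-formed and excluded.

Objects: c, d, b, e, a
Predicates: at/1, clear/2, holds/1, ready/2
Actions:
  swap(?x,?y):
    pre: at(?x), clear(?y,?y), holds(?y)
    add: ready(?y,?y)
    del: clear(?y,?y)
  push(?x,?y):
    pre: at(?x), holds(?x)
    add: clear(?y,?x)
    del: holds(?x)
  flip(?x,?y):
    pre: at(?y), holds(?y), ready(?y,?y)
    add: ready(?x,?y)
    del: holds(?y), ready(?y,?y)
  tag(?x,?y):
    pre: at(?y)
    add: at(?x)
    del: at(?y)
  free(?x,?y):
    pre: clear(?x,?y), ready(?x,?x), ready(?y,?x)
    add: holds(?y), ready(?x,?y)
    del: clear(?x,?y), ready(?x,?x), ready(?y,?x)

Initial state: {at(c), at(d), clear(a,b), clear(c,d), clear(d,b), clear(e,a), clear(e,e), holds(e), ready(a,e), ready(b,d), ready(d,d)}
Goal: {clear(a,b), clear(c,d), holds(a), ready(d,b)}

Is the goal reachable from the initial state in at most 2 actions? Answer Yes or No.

No

1. swap(c,e)  →  {at(c), at(d), clear(a,b), clear(c,d), clear(d,b), clear(e,a), holds(e), ready(a,e), ready(b,d), ready(d,d), ready(e,e)}
2. free(d,b)  →  {at(c), at(d), clear(a,b), clear(c,d), clear(e,a), holds(b), holds(e), ready(a,e), ready(d,b), ready(e,e)}
3. free(e,a)  →  {at(c), at(d), clear(a,b), clear(c,d), holds(a), holds(b), holds(e), ready(d,b), ready(e,a)}
optimal plan length = 3; 3 > 2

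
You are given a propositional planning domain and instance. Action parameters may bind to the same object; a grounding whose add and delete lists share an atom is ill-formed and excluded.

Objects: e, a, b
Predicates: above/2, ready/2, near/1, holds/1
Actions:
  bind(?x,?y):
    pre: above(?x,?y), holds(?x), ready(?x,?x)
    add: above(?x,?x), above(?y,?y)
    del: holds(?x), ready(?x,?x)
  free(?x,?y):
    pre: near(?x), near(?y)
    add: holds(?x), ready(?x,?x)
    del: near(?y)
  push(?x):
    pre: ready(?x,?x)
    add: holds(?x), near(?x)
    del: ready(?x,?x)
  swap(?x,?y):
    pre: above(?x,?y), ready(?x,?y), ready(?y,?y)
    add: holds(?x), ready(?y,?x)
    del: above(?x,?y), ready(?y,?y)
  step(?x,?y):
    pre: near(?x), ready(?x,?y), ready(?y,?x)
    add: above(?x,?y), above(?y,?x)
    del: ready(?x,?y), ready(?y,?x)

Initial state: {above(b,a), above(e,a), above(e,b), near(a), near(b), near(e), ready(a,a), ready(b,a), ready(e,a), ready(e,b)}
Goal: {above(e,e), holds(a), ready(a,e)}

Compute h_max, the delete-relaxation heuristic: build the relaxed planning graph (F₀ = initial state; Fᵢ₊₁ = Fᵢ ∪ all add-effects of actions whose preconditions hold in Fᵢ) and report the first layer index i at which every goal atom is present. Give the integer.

F0 = init (10 atoms)
F1 = F0 ∪ {above(a,a), holds(a), holds(b), holds(e), ready(a,b), ready(a,e), ready(b,b), ready(e,e)}  (18 atoms)
F2 = F1 ∪ {above(a,b), above(a,e), above(b,b), above(e,e), ready(b,e)}  (23 atoms)
goal ⊆ F2  ⇒  h_max = 2

2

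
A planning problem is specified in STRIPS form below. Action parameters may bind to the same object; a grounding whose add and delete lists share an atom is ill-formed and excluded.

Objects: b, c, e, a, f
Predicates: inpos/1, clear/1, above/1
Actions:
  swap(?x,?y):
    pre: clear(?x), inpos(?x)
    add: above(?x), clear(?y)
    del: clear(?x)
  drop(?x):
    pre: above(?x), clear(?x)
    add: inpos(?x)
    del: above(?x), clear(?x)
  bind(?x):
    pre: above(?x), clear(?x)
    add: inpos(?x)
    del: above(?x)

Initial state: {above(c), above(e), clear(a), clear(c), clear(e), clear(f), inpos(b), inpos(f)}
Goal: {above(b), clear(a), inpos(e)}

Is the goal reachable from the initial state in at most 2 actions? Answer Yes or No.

1. swap(f,b)  →  {above(c), above(e), above(f), clear(a), clear(b), clear(c), clear(e), inpos(b), inpos(f)}
2. swap(b,c)  →  {above(b), above(c), above(e), above(f), clear(a), clear(c), clear(e), inpos(b), inpos(f)}
3. drop(e)  →  {above(b), above(c), above(f), clear(a), clear(c), inpos(b), inpos(e), inpos(f)}
optimal plan length = 3; 3 > 2

No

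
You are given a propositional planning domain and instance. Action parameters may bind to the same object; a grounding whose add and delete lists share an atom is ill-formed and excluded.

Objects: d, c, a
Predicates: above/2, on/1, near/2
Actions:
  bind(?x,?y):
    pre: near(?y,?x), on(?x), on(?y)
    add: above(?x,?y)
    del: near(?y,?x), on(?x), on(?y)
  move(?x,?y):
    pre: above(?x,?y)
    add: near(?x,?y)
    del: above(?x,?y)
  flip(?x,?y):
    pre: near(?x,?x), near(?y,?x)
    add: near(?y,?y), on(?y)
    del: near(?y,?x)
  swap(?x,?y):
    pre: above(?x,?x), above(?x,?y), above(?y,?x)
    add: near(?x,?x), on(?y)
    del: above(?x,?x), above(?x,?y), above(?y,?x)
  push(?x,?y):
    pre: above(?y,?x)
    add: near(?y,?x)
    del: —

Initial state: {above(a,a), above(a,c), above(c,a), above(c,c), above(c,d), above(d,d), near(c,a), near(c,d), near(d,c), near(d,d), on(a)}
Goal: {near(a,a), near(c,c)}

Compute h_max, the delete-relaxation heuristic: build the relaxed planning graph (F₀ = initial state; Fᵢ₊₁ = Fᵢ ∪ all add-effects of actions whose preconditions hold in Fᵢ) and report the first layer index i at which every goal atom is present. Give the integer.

1

F0 = init (11 atoms)
F1 = F0 ∪ {near(a,a), near(a,c), near(c,c), on(c), on(d)}  (16 atoms)
goal ⊆ F1  ⇒  h_max = 1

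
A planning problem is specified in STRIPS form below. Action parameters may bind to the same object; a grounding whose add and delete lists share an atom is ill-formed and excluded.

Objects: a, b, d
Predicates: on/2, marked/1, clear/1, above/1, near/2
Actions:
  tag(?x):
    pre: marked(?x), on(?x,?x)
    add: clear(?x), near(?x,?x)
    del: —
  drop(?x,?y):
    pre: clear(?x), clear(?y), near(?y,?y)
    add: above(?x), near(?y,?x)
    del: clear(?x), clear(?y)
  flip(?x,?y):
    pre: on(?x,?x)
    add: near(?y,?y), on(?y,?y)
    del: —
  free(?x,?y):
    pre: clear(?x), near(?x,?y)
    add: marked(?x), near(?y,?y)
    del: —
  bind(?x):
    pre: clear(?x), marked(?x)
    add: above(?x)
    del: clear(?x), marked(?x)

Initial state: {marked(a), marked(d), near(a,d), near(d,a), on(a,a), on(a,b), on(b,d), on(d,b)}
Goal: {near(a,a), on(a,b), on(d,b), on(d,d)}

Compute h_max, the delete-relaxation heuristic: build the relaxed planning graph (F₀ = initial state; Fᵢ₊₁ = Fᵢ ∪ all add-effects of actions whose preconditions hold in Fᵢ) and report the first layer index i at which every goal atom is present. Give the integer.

1

F0 = init (8 atoms)
F1 = F0 ∪ {clear(a), near(a,a), near(b,b), near(d,d), on(b,b), on(d,d)}  (14 atoms)
goal ⊆ F1  ⇒  h_max = 1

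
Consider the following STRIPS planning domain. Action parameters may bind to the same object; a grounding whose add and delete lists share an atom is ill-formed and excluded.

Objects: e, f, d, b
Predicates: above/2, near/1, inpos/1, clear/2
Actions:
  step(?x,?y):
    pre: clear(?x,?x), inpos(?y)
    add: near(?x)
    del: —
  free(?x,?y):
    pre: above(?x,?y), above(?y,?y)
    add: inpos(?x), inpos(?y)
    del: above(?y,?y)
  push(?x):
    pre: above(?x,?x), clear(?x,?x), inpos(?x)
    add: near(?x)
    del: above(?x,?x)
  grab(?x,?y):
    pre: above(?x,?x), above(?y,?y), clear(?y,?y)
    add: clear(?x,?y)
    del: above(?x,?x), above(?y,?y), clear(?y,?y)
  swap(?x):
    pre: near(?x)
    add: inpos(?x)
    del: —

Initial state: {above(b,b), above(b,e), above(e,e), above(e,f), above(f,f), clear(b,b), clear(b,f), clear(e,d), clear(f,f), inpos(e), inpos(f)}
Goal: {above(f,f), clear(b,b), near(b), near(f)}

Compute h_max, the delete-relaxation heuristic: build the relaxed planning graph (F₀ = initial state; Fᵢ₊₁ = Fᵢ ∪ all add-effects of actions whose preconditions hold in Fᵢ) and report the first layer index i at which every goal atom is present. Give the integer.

F0 = init (11 atoms)
F1 = F0 ∪ {clear(e,b), clear(e,f), clear(f,b), inpos(b), near(b), near(f)}  (17 atoms)
goal ⊆ F1  ⇒  h_max = 1

1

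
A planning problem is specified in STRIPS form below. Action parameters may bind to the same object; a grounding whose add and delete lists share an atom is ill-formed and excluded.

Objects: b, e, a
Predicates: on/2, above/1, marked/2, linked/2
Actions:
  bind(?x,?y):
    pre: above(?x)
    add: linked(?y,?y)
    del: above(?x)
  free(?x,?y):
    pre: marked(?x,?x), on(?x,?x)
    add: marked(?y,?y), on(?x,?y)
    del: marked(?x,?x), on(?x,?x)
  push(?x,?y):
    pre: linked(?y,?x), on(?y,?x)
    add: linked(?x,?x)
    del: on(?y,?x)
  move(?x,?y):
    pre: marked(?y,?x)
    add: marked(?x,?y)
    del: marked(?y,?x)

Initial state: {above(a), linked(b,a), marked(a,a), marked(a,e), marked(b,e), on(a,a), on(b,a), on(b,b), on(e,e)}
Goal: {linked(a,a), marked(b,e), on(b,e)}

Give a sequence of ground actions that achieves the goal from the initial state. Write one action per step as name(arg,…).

bind(a,a); free(a,b); free(b,e)

1. bind(a,a)  →  {linked(a,a), linked(b,a), marked(a,a), marked(a,e), marked(b,e), on(a,a), on(b,a), on(b,b), on(e,e)}
2. free(a,b)  →  {linked(a,a), linked(b,a), marked(a,e), marked(b,b), marked(b,e), on(a,b), on(b,a), on(b,b), on(e,e)}
3. free(b,e)  →  {linked(a,a), linked(b,a), marked(a,e), marked(b,e), marked(e,e), on(a,b), on(b,a), on(b,e), on(e,e)}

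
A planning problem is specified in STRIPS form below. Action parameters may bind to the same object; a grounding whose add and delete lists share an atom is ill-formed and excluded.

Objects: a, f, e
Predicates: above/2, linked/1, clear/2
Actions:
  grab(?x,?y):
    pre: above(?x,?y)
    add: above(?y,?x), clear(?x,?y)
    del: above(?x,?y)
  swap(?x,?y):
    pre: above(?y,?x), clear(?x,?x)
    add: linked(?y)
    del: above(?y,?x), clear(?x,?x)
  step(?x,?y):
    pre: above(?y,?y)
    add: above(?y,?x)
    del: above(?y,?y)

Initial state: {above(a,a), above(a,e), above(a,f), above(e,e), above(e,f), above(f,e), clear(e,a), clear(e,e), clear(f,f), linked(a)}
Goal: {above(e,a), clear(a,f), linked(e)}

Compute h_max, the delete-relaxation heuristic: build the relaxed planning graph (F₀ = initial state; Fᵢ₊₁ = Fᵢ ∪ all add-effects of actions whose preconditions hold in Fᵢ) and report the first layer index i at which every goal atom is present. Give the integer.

1

F0 = init (10 atoms)
F1 = F0 ∪ {above(e,a), above(f,a), clear(a,e), clear(a,f), clear(e,f), clear(f,e), linked(e), linked(f)}  (18 atoms)
goal ⊆ F1  ⇒  h_max = 1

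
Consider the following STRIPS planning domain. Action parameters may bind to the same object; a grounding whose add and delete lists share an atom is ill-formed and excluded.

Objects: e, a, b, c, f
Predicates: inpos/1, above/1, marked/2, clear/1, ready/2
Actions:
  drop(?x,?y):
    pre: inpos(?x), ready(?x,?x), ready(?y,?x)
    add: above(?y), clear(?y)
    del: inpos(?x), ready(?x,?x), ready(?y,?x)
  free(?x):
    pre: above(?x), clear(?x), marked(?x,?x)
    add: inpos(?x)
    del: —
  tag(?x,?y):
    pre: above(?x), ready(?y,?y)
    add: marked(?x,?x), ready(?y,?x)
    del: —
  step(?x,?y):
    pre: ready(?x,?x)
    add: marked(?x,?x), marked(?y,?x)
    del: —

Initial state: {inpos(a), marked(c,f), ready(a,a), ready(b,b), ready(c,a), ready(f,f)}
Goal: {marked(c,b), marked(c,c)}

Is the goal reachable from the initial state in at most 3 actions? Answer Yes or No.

Yes

1. drop(a,c)  →  {above(c), clear(c), marked(c,f), ready(b,b), ready(f,f)}
2. tag(c,b)  →  {above(c), clear(c), marked(c,c), marked(c,f), ready(b,b), ready(b,c), ready(f,f)}
3. step(b,c)  →  {above(c), clear(c), marked(b,b), marked(c,b), marked(c,c), marked(c,f), ready(b,b), ready(b,c), ready(f,f)}
optimal plan length = 3; 3 ≤ 3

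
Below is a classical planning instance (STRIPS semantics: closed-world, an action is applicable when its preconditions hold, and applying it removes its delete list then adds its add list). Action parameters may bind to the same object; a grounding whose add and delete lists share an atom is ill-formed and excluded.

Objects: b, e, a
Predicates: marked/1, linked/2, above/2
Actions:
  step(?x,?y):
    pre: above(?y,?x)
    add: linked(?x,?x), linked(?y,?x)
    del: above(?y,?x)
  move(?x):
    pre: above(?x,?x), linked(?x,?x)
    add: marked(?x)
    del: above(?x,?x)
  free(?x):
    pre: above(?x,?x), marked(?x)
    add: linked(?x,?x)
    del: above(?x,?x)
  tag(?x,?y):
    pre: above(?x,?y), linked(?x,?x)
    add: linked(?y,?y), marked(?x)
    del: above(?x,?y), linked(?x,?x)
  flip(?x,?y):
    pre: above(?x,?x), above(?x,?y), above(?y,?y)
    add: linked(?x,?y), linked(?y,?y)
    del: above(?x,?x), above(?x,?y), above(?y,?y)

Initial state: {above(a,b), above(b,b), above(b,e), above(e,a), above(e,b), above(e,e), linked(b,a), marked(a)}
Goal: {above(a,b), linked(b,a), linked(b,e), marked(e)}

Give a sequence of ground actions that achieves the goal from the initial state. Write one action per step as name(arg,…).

1. step(e,b)  →  {above(a,b), above(b,b), above(e,a), above(e,b), above(e,e), linked(b,a), linked(b,e), linked(e,e), marked(a)}
2. move(e)  →  {above(a,b), above(b,b), above(e,a), above(e,b), linked(b,a), linked(b,e), linked(e,e), marked(a), marked(e)}

step(e,b); move(e)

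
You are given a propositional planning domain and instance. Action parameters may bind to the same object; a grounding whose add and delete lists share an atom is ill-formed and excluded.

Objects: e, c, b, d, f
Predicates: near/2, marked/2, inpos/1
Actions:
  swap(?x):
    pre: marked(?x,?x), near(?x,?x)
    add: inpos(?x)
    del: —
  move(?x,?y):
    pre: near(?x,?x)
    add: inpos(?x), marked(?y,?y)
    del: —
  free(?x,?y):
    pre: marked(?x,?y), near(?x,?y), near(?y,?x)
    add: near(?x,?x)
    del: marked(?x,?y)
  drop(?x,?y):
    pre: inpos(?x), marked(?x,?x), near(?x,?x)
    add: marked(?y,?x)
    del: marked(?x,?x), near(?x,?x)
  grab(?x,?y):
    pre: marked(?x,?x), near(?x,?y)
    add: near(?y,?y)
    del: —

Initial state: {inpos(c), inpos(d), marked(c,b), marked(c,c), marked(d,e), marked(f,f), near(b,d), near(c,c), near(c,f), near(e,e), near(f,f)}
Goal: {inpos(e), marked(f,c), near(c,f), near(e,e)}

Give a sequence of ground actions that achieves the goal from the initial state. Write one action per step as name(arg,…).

move(e,e); drop(c,f)

1. move(e,e)  →  {inpos(c), inpos(d), inpos(e), marked(c,b), marked(c,c), marked(d,e), marked(e,e), marked(f,f), near(b,d), near(c,c), near(c,f), near(e,e), near(f,f)}
2. drop(c,f)  →  {inpos(c), inpos(d), inpos(e), marked(c,b), marked(d,e), marked(e,e), marked(f,c), marked(f,f), near(b,d), near(c,f), near(e,e), near(f,f)}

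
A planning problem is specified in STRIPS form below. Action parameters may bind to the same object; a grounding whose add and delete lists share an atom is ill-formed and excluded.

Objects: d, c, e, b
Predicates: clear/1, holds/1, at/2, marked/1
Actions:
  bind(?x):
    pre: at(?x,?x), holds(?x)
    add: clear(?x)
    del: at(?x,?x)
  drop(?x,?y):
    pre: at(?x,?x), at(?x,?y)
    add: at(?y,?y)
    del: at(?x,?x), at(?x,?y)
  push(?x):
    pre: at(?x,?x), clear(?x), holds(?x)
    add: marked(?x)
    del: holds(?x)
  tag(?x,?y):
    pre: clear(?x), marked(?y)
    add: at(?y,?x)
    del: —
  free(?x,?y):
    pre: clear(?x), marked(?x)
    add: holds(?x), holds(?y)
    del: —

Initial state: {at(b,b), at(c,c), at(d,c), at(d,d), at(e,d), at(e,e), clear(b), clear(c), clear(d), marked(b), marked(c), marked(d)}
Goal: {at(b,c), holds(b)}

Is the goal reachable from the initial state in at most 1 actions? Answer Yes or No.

No

1. tag(c,b)  →  {at(b,b), at(b,c), at(c,c), at(d,c), at(d,d), at(e,d), at(e,e), clear(b), clear(c), clear(d), marked(b), marked(c), marked(d)}
2. free(d,b)  →  {at(b,b), at(b,c), at(c,c), at(d,c), at(d,d), at(e,d), at(e,e), clear(b), clear(c), clear(d), holds(b), holds(d), marked(b), marked(c), marked(d)}
optimal plan length = 2; 2 > 1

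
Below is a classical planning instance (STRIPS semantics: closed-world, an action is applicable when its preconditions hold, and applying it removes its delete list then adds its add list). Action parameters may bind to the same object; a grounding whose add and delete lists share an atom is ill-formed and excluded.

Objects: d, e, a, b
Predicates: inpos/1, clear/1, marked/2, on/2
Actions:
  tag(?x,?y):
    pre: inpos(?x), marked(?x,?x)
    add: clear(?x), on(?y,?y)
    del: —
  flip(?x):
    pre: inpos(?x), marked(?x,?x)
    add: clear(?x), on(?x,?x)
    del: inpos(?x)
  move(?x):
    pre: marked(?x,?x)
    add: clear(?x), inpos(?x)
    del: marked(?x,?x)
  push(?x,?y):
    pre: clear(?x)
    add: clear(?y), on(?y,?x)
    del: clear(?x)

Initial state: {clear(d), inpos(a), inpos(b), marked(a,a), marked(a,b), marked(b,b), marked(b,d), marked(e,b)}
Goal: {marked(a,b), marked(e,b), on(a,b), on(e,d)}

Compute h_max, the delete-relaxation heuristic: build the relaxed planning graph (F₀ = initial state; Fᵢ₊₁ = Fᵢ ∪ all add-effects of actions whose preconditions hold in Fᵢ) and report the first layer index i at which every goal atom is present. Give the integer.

F0 = init (8 atoms)
F1 = F0 ∪ {clear(a), clear(b), clear(e), on(a,a), on(a,d), on(b,b), on(b,d), on(d,d), on(e,d), on(e,e)}  (18 atoms)
F2 = F1 ∪ {on(a,b), on(a,e), on(b,a), on(b,e), on(d,a), on(d,b), on(d,e), on(e,a), on(e,b)}  (27 atoms)
goal ⊆ F2  ⇒  h_max = 2

2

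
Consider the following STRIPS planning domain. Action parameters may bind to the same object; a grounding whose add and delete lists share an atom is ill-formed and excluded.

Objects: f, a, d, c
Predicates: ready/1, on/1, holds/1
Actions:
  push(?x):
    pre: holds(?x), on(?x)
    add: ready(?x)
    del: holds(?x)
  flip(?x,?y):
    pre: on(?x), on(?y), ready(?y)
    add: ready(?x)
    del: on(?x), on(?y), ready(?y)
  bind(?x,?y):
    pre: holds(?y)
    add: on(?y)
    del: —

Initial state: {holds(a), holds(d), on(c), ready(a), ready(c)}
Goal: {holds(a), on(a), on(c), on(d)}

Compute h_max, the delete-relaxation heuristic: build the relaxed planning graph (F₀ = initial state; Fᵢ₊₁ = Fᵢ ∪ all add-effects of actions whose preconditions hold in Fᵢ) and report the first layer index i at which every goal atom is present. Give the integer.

F0 = init (5 atoms)
F1 = F0 ∪ {on(a), on(d)}  (7 atoms)
goal ⊆ F1  ⇒  h_max = 1

1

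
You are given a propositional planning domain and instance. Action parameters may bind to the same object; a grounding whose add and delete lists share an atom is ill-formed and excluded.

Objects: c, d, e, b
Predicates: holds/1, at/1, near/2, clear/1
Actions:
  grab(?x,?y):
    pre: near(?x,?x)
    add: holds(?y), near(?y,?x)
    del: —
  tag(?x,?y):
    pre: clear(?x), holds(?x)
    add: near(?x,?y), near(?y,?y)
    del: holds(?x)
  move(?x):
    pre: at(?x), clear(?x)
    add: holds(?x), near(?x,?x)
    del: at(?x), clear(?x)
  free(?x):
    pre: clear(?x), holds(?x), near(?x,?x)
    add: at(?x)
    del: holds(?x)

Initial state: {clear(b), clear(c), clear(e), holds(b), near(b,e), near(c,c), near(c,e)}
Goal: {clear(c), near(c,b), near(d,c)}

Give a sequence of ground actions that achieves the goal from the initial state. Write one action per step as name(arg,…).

1. grab(c,c)  →  {clear(b), clear(c), clear(e), holds(b), holds(c), near(b,e), near(c,c), near(c,e)}
2. grab(c,d)  →  {clear(b), clear(c), clear(e), holds(b), holds(c), holds(d), near(b,e), near(c,c), near(c,e), near(d,c)}
3. tag(c,b)  →  {clear(b), clear(c), clear(e), holds(b), holds(d), near(b,b), near(b,e), near(c,b), near(c,c), near(c,e), near(d,c)}

grab(c,c); grab(c,d); tag(c,b)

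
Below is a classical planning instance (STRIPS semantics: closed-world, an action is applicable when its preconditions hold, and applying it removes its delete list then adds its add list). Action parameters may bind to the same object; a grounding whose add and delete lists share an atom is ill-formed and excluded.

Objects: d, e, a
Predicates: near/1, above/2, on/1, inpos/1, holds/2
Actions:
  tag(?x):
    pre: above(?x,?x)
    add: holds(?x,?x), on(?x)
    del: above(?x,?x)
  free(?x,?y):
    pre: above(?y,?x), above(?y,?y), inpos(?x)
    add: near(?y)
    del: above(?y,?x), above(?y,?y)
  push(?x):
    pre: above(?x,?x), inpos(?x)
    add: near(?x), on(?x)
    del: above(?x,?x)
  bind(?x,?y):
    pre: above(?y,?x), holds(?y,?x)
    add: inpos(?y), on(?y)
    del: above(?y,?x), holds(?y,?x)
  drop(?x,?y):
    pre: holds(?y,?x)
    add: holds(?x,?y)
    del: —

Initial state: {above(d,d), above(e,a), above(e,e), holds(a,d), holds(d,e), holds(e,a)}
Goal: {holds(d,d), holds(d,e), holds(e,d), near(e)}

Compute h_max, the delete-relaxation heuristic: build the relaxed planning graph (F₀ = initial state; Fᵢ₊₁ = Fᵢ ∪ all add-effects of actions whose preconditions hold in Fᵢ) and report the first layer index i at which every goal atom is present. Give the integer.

F0 = init (6 atoms)
F1 = F0 ∪ {holds(a,e), holds(d,a), holds(d,d), holds(e,d), holds(e,e), inpos(e), on(d), on(e)}  (14 atoms)
F2 = F1 ∪ {inpos(d), near(e)}  (16 atoms)
goal ⊆ F2  ⇒  h_max = 2

2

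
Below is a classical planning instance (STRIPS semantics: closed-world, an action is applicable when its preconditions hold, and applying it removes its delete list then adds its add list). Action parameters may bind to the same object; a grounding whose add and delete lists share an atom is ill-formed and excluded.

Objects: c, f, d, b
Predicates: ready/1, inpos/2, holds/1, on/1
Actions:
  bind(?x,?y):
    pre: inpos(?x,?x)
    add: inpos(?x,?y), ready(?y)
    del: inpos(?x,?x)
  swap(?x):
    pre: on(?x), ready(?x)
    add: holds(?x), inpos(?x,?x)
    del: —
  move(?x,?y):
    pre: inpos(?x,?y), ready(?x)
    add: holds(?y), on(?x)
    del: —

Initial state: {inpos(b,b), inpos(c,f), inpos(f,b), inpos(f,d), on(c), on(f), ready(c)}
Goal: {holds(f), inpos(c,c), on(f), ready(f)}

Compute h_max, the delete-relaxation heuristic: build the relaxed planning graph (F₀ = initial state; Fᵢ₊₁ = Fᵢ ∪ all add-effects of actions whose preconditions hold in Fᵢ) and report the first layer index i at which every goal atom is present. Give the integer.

F0 = init (7 atoms)
F1 = F0 ∪ {holds(c), holds(f), inpos(b,c), inpos(b,d), inpos(b,f), inpos(c,c), ready(d), ready(f)}  (15 atoms)
goal ⊆ F1  ⇒  h_max = 1

1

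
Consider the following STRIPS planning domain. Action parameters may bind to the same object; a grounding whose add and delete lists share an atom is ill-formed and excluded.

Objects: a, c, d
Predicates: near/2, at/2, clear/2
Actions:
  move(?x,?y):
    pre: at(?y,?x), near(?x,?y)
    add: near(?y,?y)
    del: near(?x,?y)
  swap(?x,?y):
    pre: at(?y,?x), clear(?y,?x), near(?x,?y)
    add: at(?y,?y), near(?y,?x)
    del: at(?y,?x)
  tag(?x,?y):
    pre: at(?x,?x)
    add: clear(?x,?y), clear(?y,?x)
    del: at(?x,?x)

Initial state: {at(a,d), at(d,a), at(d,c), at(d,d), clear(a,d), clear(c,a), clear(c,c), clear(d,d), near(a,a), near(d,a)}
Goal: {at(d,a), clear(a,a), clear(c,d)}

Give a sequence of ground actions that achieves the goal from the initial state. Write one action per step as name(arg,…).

swap(d,a); tag(a,a); tag(d,c)

1. swap(d,a)  →  {at(a,a), at(d,a), at(d,c), at(d,d), clear(a,d), clear(c,a), clear(c,c), clear(d,d), near(a,a), near(a,d), near(d,a)}
2. tag(a,a)  →  {at(d,a), at(d,c), at(d,d), clear(a,a), clear(a,d), clear(c,a), clear(c,c), clear(d,d), near(a,a), near(a,d), near(d,a)}
3. tag(d,c)  →  {at(d,a), at(d,c), clear(a,a), clear(a,d), clear(c,a), clear(c,c), clear(c,d), clear(d,c), clear(d,d), near(a,a), near(a,d), near(d,a)}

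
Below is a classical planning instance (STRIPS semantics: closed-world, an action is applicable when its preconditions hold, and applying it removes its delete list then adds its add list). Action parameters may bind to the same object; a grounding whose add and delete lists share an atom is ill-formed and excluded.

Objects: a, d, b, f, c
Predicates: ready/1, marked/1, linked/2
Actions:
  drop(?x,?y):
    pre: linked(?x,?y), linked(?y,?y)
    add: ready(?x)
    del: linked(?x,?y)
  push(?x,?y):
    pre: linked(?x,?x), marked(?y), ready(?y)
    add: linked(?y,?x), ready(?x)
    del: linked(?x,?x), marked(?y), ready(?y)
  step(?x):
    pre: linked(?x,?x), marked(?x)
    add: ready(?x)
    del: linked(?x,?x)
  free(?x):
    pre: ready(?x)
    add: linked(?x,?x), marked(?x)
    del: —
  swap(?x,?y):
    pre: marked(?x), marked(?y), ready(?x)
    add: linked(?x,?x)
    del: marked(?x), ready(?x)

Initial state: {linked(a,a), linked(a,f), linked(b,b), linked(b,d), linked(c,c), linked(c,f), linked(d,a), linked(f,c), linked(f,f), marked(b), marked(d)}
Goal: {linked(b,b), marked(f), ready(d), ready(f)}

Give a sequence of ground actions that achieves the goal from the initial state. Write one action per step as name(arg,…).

1. drop(d,a)  →  {linked(a,a), linked(a,f), linked(b,b), linked(b,d), linked(c,c), linked(c,f), linked(f,c), linked(f,f), marked(b), marked(d), ready(d)}
2. drop(f,f)  →  {linked(a,a), linked(a,f), linked(b,b), linked(b,d), linked(c,c), linked(c,f), linked(f,c), marked(b), marked(d), ready(d), ready(f)}
3. free(f)  →  {linked(a,a), linked(a,f), linked(b,b), linked(b,d), linked(c,c), linked(c,f), linked(f,c), linked(f,f), marked(b), marked(d), marked(f), ready(d), ready(f)}

drop(d,a); drop(f,f); free(f)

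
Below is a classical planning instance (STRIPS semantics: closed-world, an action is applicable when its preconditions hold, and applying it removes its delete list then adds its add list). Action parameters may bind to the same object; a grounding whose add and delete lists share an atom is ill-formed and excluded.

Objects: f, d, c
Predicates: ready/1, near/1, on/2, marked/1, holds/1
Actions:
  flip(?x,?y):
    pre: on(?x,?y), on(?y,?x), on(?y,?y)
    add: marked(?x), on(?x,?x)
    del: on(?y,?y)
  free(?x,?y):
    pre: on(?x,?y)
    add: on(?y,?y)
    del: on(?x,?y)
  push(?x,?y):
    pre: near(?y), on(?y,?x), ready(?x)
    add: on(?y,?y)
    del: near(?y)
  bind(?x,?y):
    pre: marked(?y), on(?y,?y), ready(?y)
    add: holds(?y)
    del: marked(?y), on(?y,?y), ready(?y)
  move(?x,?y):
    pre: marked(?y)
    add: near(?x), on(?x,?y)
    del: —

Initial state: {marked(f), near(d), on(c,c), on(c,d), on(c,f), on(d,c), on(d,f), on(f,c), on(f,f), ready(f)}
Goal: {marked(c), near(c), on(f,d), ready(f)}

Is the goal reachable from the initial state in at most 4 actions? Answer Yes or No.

1. flip(d,c)  →  {marked(d), marked(f), near(d), on(c,d), on(c,f), on(d,c), on(d,d), on(d,f), on(f,c), on(f,f), ready(f)}
2. flip(c,f)  →  {marked(c), marked(d), marked(f), near(d), on(c,c), on(c,d), on(c,f), on(d,c), on(d,d), on(d,f), on(f,c), ready(f)}
3. move(f,d)  →  {marked(c), marked(d), marked(f), near(d), near(f), on(c,c), on(c,d), on(c,f), on(d,c), on(d,d), on(d,f), on(f,c), on(f,d), ready(f)}
4. move(c,f)  →  {marked(c), marked(d), marked(f), near(c), near(d), near(f), on(c,c), on(c,d), on(c,f), on(d,c), on(d,d), on(d,f), on(f,c), on(f,d), ready(f)}
optimal plan length = 4; 4 ≤ 4

Yes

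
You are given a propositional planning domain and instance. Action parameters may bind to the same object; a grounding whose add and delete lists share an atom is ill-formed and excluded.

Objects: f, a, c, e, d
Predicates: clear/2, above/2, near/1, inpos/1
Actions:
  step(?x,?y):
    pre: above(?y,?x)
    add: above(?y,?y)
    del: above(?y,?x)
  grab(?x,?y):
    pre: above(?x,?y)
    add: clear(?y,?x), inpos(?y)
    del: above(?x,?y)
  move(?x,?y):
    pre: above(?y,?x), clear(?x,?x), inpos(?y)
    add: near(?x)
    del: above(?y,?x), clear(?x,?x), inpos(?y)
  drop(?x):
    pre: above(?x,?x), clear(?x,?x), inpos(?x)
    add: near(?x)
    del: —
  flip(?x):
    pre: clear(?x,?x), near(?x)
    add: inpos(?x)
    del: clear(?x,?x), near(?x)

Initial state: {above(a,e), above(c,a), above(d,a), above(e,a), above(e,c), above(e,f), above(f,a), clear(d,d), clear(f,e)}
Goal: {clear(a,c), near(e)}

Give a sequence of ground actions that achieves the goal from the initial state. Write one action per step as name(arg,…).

1. step(f,e)  →  {above(a,e), above(c,a), above(d,a), above(e,a), above(e,c), above(e,e), above(f,a), clear(d,d), clear(f,e)}
2. grab(c,a)  →  {above(a,e), above(d,a), above(e,a), above(e,c), above(e,e), above(f,a), clear(a,c), clear(d,d), clear(f,e), inpos(a)}
3. grab(e,e)  →  {above(a,e), above(d,a), above(e,a), above(e,c), above(f,a), clear(a,c), clear(d,d), clear(e,e), clear(f,e), inpos(a), inpos(e)}
4. move(e,a)  →  {above(d,a), above(e,a), above(e,c), above(f,a), clear(a,c), clear(d,d), clear(f,e), inpos(e), near(e)}

step(f,e); grab(c,a); grab(e,e); move(e,a)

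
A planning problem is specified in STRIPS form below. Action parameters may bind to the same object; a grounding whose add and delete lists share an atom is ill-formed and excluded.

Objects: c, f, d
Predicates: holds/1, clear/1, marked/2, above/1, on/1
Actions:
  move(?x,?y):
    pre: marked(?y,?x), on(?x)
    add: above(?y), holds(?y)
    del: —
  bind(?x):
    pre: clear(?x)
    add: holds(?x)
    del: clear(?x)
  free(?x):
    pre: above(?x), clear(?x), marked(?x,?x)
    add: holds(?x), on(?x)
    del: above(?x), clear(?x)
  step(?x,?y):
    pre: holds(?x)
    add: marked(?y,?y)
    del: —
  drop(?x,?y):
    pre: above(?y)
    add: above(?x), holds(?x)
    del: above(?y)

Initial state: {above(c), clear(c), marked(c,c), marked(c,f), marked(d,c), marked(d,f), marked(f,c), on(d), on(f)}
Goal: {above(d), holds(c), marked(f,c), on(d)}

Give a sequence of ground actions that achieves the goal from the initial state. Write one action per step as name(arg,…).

1. move(f,c)  →  {above(c), clear(c), holds(c), marked(c,c), marked(c,f), marked(d,c), marked(d,f), marked(f,c), on(d), on(f)}
2. move(f,d)  →  {above(c), above(d), clear(c), holds(c), holds(d), marked(c,c), marked(c,f), marked(d,c), marked(d,f), marked(f,c), on(d), on(f)}

move(f,c); move(f,d)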